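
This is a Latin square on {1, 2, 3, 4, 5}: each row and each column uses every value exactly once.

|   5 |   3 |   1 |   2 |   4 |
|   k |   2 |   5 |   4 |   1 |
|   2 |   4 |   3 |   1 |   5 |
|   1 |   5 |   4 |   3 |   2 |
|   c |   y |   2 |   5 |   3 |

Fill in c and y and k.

Cell (2,1): row 2 already has {1, 2, 4, 5} → 3.
For row 5, column 1: column 1 already has {1, 2, 3, 5}; that leaves 4.
Cell (5,2): row 5 already has {2, 3, 4, 5} → 1.

c = 4, y = 1, k = 3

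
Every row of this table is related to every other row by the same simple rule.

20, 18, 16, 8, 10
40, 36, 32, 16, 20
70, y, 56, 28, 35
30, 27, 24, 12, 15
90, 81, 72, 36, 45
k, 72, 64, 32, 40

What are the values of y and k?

Each row is a constant multiple of every other row — this is a multiplication table with the headers hidden.
Row 3 is 28/8 = 7/2 times row 1, so its entry in column 2 is 18 × 7/2 = 63.
Row 6 is 32/8 = 4/1 times row 1, so its entry in column 1 is 20 × 4/1 = 80.

y = 63, k = 80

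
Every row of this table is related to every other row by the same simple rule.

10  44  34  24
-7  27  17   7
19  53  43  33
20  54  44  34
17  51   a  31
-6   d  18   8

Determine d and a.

The difference between any two rows is the same in every column — this is an addition table with the headers hidden.
Row 6 minus row 1 is -6 − 10 = -16, so its entry in column 2 is 44 + (-16) = 28.
Row 5 minus row 1 is 17 − 10 = 7, so its entry in column 3 is 34 + 7 = 41.

d = 28, a = 41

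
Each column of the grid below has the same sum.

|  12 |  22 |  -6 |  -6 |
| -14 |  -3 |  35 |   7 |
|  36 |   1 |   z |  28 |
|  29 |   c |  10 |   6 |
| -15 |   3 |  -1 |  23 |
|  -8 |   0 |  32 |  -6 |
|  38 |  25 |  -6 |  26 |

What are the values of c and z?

Columns 1 and 4 both add up to 78, so every column sums to 78.
Column 2: 22 − 3 + 1 + 3 + 0 + 25 = 48, so the missing entry is 78 − 48 = 30.
Column 3: -6 + 35 + 10 − 1 + 32 − 6 = 64, so the missing entry is 78 − 64 = 14.

c = 30, z = 14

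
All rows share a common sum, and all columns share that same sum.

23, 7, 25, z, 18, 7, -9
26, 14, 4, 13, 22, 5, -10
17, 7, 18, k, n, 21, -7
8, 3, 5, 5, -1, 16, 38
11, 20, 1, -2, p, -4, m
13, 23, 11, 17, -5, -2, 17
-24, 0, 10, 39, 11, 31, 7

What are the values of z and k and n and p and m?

Rows 2 and 4 both sum to 74, so that's the common total.
The known cells in row 1 total 71, leaving 74 − 71 = 3 for the blank.
The known cells in column 7 total 36, leaving 74 − 36 = 38 for the blank.
The known cells in row 5 total 64, leaving 74 − 64 = 10 for the blank.
The known cells in column 5 total 55, leaving 74 − 55 = 19 for the blank.
The known cells in row 3 total 75, leaving 74 − 75 = -1 for the blank.

z = 3, k = -1, n = 19, p = 10, m = 38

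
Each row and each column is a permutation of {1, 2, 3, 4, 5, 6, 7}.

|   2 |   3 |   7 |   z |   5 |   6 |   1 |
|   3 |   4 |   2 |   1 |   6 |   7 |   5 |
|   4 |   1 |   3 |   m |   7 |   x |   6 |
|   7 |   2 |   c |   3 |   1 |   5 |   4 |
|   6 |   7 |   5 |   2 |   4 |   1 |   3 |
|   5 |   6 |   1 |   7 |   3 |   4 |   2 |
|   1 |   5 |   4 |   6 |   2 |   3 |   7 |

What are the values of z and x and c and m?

z = 4, x = 2, c = 6, m = 5

At (row 4, col 3): row 4 already has {1, 2, 3, 4, 5, 7}, so the value is 6.
Cell (3,6): column 6 already has {1, 3, 4, 5, 6, 7} → 2.
Cell (3,4): row 3 already has {1, 2, 3, 4, 6, 7} → 5.
Cell (1,4): row 1 already has {1, 2, 3, 5, 6, 7} → 4.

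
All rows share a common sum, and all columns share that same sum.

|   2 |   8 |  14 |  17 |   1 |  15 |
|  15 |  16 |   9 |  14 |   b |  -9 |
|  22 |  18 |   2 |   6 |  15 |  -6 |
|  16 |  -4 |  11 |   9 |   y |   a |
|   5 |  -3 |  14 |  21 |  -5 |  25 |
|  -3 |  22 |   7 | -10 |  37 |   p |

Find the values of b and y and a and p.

Rows 1 and 3 both sum to 57, so that's the common total.
Row 6: -3 + 22 + 7 − 10 + 37 = 53, so its missing entry is 57 − 53 = 4.
Column 6: 15 − 9 − 6 + 25 + 4 = 29, so its missing entry is 57 − 29 = 28.
Row 4: 16 − 4 + 11 + 9 + 28 = 60, so its missing entry is 57 − 60 = -3.
Row 2: 15 + 16 + 9 + 14 − 9 = 45, so its missing entry is 57 − 45 = 12.

b = 12, y = -3, a = 28, p = 4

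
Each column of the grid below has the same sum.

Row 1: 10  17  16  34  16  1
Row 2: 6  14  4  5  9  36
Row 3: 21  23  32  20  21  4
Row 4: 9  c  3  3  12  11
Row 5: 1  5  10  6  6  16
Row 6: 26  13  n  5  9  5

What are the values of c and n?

Column 1 sums to 73 and so does column 6; that's the common total.
In column 2 the known cells total 72, leaving 73 − 72 = 1.
In column 3 the known cells total 65, leaving 73 − 65 = 8.

c = 1, n = 8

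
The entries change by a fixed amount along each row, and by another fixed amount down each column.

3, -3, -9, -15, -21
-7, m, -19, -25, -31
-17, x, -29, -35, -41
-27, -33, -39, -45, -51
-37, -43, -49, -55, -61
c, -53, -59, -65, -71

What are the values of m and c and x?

m = -13, c = -47, x = -23

Along each row the entries change by -6 per step; down each column they change by -10.
Row 2: from -7 at column 1, stepping by -6 to column 2 gives -13.
Row 6: from -53 at column 2, stepping by -6 to column 1 gives -47.
Row 3: from -17 at column 1, stepping by -6 to column 2 gives -23.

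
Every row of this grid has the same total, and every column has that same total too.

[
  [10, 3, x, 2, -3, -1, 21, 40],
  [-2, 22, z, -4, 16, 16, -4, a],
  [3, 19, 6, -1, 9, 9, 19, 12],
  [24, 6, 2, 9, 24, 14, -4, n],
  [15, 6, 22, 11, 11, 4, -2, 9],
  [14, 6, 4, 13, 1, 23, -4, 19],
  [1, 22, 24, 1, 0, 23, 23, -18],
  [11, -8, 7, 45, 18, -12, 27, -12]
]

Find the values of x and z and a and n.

x = 4, z = 7, a = 25, n = 1

Rows 3 and 5 both sum to 76, so that's the common total.
Row 4 has 24 + 6 + 2 + 9 + 24 + 14 − 4 = 75; the blank must be 76 − 75 = 1.
Row 1 has 10 + 3 + 2 − 3 − 1 + 21 + 40 = 72; the blank must be 76 − 72 = 4.
Column 3 has 4 + 6 + 2 + 22 + 4 + 24 + 7 = 69; the blank must be 76 − 69 = 7.
Row 2 has -2 + 22 + 7 − 4 + 16 + 16 − 4 = 51; the blank must be 76 − 51 = 25.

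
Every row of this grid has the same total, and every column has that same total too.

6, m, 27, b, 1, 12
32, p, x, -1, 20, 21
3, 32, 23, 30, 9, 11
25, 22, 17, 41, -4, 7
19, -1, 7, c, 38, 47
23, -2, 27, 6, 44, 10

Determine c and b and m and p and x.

Rows 3 and 4 both sum to 108, so that's the common total.
The known cells in column 3 total 101, leaving 108 − 101 = 7 for the blank.
The known cells in row 5 total 110, leaving 108 − 110 = -2 for the blank.
The known cells in row 2 total 79, leaving 108 − 79 = 29 for the blank.
The known cells in column 2 total 80, leaving 108 − 80 = 28 for the blank.
The known cells in row 1 total 74, leaving 108 − 74 = 34 for the blank.

c = -2, b = 34, m = 28, p = 29, x = 7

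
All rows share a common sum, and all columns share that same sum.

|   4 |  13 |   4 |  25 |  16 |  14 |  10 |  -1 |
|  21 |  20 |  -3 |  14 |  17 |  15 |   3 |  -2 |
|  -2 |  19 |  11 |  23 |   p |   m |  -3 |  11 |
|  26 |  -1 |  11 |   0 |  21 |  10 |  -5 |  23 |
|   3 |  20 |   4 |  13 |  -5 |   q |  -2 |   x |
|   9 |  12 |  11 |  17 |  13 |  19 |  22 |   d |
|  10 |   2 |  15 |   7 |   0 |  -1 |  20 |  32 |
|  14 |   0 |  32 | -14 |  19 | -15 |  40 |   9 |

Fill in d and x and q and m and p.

d = -18, x = 31, q = 21, m = 22, p = 4

Rows 1 and 2 both sum to 85, so that's the common total.
The known cells in column 5 total 81, leaving 85 − 81 = 4 for the blank.
The known cells in row 6 total 103, leaving 85 − 103 = -18 for the blank.
The known cells in row 3 total 63, leaving 85 − 63 = 22 for the blank.
The known cells in column 6 total 64, leaving 85 − 64 = 21 for the blank.
The known cells in row 5 total 54, leaving 85 − 54 = 31 for the blank.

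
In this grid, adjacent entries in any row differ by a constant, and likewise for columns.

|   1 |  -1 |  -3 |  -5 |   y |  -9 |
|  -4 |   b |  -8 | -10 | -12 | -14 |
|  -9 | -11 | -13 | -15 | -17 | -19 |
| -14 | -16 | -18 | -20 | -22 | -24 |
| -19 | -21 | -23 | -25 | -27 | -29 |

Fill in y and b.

y = -7, b = -6

Along each row the entries change by -2 per step; down each column they change by -5.
Row 1: from 1 at column 1, stepping by -2 to column 5 gives -7.
Row 2: from -4 at column 1, stepping by -2 to column 2 gives -6.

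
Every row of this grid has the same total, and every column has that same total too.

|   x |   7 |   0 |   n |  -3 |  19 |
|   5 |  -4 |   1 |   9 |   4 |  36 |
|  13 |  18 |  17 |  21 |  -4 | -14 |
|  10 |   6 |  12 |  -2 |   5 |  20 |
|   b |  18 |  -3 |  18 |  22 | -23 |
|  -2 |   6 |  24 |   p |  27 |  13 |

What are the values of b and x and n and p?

b = 19, x = 6, n = 22, p = -17

Rows 2 and 3 both sum to 51, so that's the common total.
Row 6 has -2 + 6 + 24 + 27 + 13 = 68; the blank must be 51 − 68 = -17.
Column 4 has 9 + 21 − 2 + 18 − 17 = 29; the blank must be 51 − 29 = 22.
Row 5 has 18 − 3 + 18 + 22 − 23 = 32; the blank must be 51 − 32 = 19.
Row 1 has 7 + 0 + 22 − 3 + 19 = 45; the blank must be 51 − 45 = 6.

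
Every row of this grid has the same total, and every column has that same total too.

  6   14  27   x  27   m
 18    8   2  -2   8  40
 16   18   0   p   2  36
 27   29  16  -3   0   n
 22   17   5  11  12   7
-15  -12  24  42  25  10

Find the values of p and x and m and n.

p = 2, x = 24, m = -24, n = 5

Rows 2 and 5 both sum to 74, so that's the common total.
Row 3: 16 + 18 + 0 + 2 + 36 = 72, so its missing entry is 74 − 72 = 2.
Column 4: -2 + 2 − 3 + 11 + 42 = 50, so its missing entry is 74 − 50 = 24.
Row 4: 27 + 29 + 16 − 3 + 0 = 69, so its missing entry is 74 − 69 = 5.
Row 1: 6 + 14 + 27 + 24 + 27 = 98, so its missing entry is 74 − 98 = -24.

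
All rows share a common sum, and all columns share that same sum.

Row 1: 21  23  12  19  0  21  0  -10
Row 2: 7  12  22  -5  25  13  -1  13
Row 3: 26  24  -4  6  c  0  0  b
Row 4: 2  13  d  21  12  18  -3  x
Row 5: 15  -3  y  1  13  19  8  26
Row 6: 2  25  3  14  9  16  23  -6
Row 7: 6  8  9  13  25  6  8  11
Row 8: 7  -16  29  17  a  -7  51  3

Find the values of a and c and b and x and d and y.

a = 2, c = 0, b = 34, x = 15, d = 8, y = 7

Rows 1 and 2 both sum to 86, so that's the common total.
The known cells in row 8 total 84, leaving 86 − 84 = 2 for the blank.
The known cells in column 5 total 86, leaving 86 − 86 = 0 for the blank.
The known cells in row 3 total 52, leaving 86 − 52 = 34 for the blank.
The known cells in column 8 total 71, leaving 86 − 71 = 15 for the blank.
The known cells in row 5 total 79, leaving 86 − 79 = 7 for the blank.
The known cells in row 4 total 78, leaving 86 − 78 = 8 for the blank.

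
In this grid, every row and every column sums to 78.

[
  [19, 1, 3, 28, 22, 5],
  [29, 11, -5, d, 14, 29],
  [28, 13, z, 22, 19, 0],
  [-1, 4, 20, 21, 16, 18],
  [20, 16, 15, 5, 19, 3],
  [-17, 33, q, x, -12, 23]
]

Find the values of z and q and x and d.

Row 2: 29 + 11 − 5 + 14 + 29 = 78, so its missing entry is 78 − 78 = 0.
Column 4: 28 + 0 + 22 + 21 + 5 = 76, so its missing entry is 78 − 76 = 2.
Row 6: -17 + 33 + 2 − 12 + 23 = 29, so its missing entry is 78 − 29 = 49.
Row 3: 28 + 13 + 22 + 19 + 0 = 82, so its missing entry is 78 − 82 = -4.

z = -4, q = 49, x = 2, d = 0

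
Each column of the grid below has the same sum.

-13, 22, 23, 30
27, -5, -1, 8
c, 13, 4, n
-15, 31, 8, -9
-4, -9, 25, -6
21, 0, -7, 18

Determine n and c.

Column 2 sums to 52 and so does column 3; that's the common total.
In column 4 the known cells total 41, leaving 52 − 41 = 11.
In column 1 the known cells total 16, leaving 52 − 16 = 36.

n = 11, c = 36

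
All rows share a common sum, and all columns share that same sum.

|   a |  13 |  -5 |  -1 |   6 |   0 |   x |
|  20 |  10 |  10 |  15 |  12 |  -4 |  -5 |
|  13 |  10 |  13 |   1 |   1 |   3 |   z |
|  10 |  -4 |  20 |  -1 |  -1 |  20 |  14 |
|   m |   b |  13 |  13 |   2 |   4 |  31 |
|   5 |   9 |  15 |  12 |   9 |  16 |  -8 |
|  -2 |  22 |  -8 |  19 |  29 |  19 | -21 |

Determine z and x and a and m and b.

Rows 2 and 4 both sum to 58, so that's the common total.
Row 3: 13 + 10 + 13 + 1 + 1 + 3 = 41, so its missing entry is 58 − 41 = 17.
Column 7: -5 + 17 + 14 + 31 − 8 − 21 = 28, so its missing entry is 58 − 28 = 30.
Row 1: 13 − 5 − 1 + 6 + 0 + 30 = 43, so its missing entry is 58 − 43 = 15.
Column 1: 15 + 20 + 13 + 10 + 5 − 2 = 61, so its missing entry is 58 − 61 = -3.
Row 5: -3 + 13 + 13 + 2 + 4 + 31 = 60, so its missing entry is 58 − 60 = -2.

z = 17, x = 30, a = 15, m = -3, b = -2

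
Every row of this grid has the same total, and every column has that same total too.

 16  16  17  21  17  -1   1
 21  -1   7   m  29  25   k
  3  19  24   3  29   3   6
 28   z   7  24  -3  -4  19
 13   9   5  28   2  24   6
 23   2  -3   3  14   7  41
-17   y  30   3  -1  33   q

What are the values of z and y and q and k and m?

Rows 1 and 3 both sum to 87, so that's the common total.
The known cells in row 4 total 71, leaving 87 − 71 = 16 for the blank.
The known cells in column 2 total 61, leaving 87 − 61 = 26 for the blank.
The known cells in row 7 total 74, leaving 87 − 74 = 13 for the blank.
The known cells in column 7 total 86, leaving 87 − 86 = 1 for the blank.
The known cells in row 2 total 82, leaving 87 − 82 = 5 for the blank.

z = 16, y = 26, q = 13, k = 1, m = 5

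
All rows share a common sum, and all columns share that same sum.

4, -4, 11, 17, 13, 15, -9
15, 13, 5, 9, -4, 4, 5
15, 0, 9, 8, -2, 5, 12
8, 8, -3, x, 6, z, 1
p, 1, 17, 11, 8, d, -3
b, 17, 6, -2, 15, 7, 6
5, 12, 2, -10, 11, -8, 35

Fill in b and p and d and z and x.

Rows 1 and 2 both sum to 47, so that's the common total.
Column 4 has 17 + 9 + 8 + 11 − 2 − 10 = 33; the blank must be 47 − 33 = 14.
Row 6 has 17 + 6 − 2 + 15 + 7 + 6 = 49; the blank must be 47 − 49 = -2.
Column 1 has 4 + 15 + 15 + 8 − 2 + 5 = 45; the blank must be 47 − 45 = 2.
Row 5 has 2 + 1 + 17 + 11 + 8 − 3 = 36; the blank must be 47 − 36 = 11.
Row 4 has 8 + 8 − 3 + 14 + 6 + 1 = 34; the blank must be 47 − 34 = 13.

b = -2, p = 2, d = 11, z = 13, x = 14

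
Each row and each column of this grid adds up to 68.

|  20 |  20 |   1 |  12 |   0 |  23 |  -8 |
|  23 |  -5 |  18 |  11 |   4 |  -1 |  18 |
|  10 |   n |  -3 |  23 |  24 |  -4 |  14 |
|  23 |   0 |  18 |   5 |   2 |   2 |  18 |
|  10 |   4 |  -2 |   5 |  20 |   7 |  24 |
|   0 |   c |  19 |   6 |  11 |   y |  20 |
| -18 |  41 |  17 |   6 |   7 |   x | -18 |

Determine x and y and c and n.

Row 3 has 10 − 3 + 23 + 24 − 4 + 14 = 64; the blank must be 68 − 64 = 4.
Column 2 has 20 − 5 + 4 + 0 + 4 + 41 = 64; the blank must be 68 − 64 = 4.
Row 6 has 0 + 4 + 19 + 6 + 11 + 20 = 60; the blank must be 68 − 60 = 8.
Row 7 has -18 + 41 + 17 + 6 + 7 − 18 = 35; the blank must be 68 − 35 = 33.

x = 33, y = 8, c = 4, n = 4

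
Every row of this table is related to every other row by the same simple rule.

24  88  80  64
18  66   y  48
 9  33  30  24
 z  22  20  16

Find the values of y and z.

y = 60, z = 6

Each row is a constant multiple of every other row — this is a multiplication table with the headers hidden.
Row 2 is 66/88 = 3/4 times row 1, so its entry in column 3 is 80 × 3/4 = 60.
Row 4 is 22/88 = 1/4 times row 1, so its entry in column 1 is 24 × 1/4 = 6.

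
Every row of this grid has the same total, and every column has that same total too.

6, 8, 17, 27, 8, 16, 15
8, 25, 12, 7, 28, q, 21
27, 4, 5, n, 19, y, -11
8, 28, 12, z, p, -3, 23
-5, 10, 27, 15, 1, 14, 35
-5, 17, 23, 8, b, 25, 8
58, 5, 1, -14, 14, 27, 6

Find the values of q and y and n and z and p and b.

Rows 1 and 5 both sum to 97, so that's the common total.
Row 2 has 8 + 25 + 12 + 7 + 28 + 21 = 101; the blank must be 97 − 101 = -4.
Row 6 has -5 + 17 + 23 + 8 + 25 + 8 = 76; the blank must be 97 − 76 = 21.
Column 5 has 8 + 28 + 19 + 1 + 21 + 14 = 91; the blank must be 97 − 91 = 6.
Row 4 has 8 + 28 + 12 + 6 − 3 + 23 = 74; the blank must be 97 − 74 = 23.
Column 4 has 27 + 7 + 23 + 15 + 8 − 14 = 66; the blank must be 97 − 66 = 31.
Row 3 has 27 + 4 + 5 + 31 + 19 − 11 = 75; the blank must be 97 − 75 = 22.

q = -4, y = 22, n = 31, z = 23, p = 6, b = 21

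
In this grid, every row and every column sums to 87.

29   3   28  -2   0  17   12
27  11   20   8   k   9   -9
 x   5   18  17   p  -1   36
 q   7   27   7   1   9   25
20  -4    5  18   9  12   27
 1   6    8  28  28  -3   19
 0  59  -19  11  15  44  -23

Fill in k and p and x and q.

k = 21, p = 13, x = -1, q = 11

Row 2 has 27 + 11 + 20 + 8 + 9 − 9 = 66; the blank must be 87 − 66 = 21.
Column 5 has 0 + 21 + 1 + 9 + 28 + 15 = 74; the blank must be 87 − 74 = 13.
Row 3 has 5 + 18 + 17 + 13 − 1 + 36 = 88; the blank must be 87 − 88 = -1.
Row 4 has 7 + 27 + 7 + 1 + 9 + 25 = 76; the blank must be 87 − 76 = 11.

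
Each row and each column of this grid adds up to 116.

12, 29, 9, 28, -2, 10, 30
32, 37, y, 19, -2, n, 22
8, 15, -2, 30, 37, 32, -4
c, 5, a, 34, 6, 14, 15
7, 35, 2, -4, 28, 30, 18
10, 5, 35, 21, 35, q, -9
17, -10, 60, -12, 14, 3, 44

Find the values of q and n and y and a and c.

Row 6 has 10 + 5 + 35 + 21 + 35 − 9 = 97; the blank must be 116 − 97 = 19.
Column 6 has 10 + 32 + 14 + 30 + 19 + 3 = 108; the blank must be 116 − 108 = 8.
Row 2 has 32 + 37 + 19 − 2 + 8 + 22 = 116; the blank must be 116 − 116 = 0.
Column 1 has 12 + 32 + 8 + 7 + 10 + 17 = 86; the blank must be 116 − 86 = 30.
Row 4 has 30 + 5 + 34 + 6 + 14 + 15 = 104; the blank must be 116 − 104 = 12.

q = 19, n = 8, y = 0, a = 12, c = 30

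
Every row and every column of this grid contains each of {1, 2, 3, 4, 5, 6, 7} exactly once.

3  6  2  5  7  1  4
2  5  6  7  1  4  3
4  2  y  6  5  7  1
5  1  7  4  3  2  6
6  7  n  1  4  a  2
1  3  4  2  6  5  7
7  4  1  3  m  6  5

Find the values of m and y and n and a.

m = 2, y = 3, n = 5, a = 3

At (row 5, col 6): column 6 already has {1, 2, 4, 5, 6, 7}, so the value is 3.
For row 7, column 5: row 7 already has {1, 3, 4, 5, 6, 7}; that leaves 2.
For row 5, column 3: row 5 already has {1, 2, 3, 4, 6, 7}; that leaves 5.
For row 3, column 3: row 3 already has {1, 2, 4, 5, 6, 7}; that leaves 3.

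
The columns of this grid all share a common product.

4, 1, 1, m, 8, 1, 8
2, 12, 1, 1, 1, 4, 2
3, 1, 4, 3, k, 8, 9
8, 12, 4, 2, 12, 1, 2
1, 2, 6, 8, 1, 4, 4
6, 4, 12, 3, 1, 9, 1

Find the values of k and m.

Columns 3 and 6 each multiply to 1152, so every column has product 1152.
Column 5: 8×1×12×1×1 = 96, so the missing entry is 1152 ÷ 96 = 12.
Column 4: 1×3×2×8×3 = 144, so the missing entry is 1152 ÷ 144 = 8.

k = 12, m = 8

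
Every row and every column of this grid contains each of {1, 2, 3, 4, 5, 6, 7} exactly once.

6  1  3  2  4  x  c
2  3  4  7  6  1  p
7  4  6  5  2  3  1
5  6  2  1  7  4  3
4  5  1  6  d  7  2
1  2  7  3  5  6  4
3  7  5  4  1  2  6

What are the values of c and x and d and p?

c = 7, x = 5, d = 3, p = 5

At (row 5, col 5): row 5 already has {1, 2, 4, 5, 6, 7}, so the value is 3.
Cell (2,7): row 2 already has {1, 2, 3, 4, 6, 7} → 5.
For row 1, column 6: column 6 already has {1, 2, 3, 4, 6, 7}; that leaves 5.
Cell (1,7): row 1 already has {1, 2, 3, 4, 5, 6} → 7.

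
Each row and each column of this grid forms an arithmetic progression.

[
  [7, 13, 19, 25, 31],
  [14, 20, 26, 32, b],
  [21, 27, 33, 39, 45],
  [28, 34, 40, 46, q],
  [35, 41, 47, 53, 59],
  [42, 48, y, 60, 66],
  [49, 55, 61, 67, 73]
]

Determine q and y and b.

Along each row the entries change by 6 per step; down each column they change by 7.
Row 4: from 28 at column 1, stepping by 6 to column 5 gives 52.
Row 6: from 42 at column 1, stepping by 6 to column 3 gives 54.
Row 2: from 14 at column 1, stepping by 6 to column 5 gives 38.

q = 52, y = 54, b = 38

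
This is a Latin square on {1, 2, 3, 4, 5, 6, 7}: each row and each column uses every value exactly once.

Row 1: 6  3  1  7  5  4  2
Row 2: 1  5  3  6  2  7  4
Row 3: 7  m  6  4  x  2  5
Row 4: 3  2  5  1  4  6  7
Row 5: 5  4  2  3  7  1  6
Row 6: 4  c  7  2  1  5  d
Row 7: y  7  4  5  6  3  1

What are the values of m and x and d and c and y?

For row 3, column 5: column 5 already has {1, 2, 4, 5, 6, 7}; that leaves 3.
For row 3, column 2: row 3 already has {2, 3, 4, 5, 6, 7}; that leaves 1.
Cell (6,2): column 2 already has {1, 2, 3, 4, 5, 7} → 6.
Cell (6,7): row 6 already has {1, 2, 4, 5, 6, 7} → 3.
At (row 7, col 1): row 7 already has {1, 3, 4, 5, 6, 7}, so the value is 2.

m = 1, x = 3, d = 3, c = 6, y = 2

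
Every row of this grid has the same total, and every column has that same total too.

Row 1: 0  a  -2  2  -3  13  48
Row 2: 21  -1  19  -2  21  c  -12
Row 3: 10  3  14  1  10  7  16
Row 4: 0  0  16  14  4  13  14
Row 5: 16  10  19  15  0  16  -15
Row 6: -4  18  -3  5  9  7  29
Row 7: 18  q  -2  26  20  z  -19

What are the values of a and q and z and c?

a = 3, q = 28, z = -10, c = 15

Rows 3 and 4 both sum to 61, so that's the common total.
The known cells in row 1 total 58, leaving 61 − 58 = 3 for the blank.
The known cells in column 2 total 33, leaving 61 − 33 = 28 for the blank.
The known cells in row 7 total 71, leaving 61 − 71 = -10 for the blank.
The known cells in row 2 total 46, leaving 61 − 46 = 15 for the blank.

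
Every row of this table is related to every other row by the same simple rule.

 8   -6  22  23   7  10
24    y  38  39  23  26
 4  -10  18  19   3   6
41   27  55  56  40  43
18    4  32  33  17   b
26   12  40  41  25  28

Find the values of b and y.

b = 20, y = 10

The difference between any two rows is the same in every column — this is an addition table with the headers hidden.
Row 5 minus row 1 is 33 − 23 = 10, so its entry in column 6 is 10 + 10 = 20.
Row 2 minus row 1 is 39 − 23 = 16, so its entry in column 2 is -6 + 16 = 10.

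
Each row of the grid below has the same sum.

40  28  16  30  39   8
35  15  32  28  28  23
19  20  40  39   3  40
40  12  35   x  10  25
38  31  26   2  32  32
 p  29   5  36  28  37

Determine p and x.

p = 26, x = 39

Row 1 sums to 161 and so does row 5; that's the common total.
In row 6 the known cells total 135, leaving 161 − 135 = 26.
In row 4 the known cells total 122, leaving 161 − 122 = 39.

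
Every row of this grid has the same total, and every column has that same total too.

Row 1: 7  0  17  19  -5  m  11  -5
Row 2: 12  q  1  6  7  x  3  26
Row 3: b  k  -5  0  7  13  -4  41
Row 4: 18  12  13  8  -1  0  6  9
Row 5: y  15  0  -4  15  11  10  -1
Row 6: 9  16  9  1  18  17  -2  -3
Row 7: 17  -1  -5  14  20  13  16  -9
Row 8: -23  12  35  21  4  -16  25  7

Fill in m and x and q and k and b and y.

m = 21, x = 6, q = 4, k = 7, b = 6, y = 19

Rows 4 and 6 both sum to 65, so that's the common total.
Row 5 has 15 + 0 − 4 + 15 + 11 + 10 − 1 = 46; the blank must be 65 − 46 = 19.
Column 1 has 7 + 12 + 18 + 19 + 9 + 17 − 23 = 59; the blank must be 65 − 59 = 6.
Row 3 has 6 − 5 + 0 + 7 + 13 − 4 + 41 = 58; the blank must be 65 − 58 = 7.
Column 2 has 0 + 7 + 12 + 15 + 16 − 1 + 12 = 61; the blank must be 65 − 61 = 4.
Row 2 has 12 + 4 + 1 + 6 + 7 + 3 + 26 = 59; the blank must be 65 − 59 = 6.
Row 1 has 7 + 0 + 17 + 19 − 5 + 11 − 5 = 44; the blank must be 65 − 44 = 21.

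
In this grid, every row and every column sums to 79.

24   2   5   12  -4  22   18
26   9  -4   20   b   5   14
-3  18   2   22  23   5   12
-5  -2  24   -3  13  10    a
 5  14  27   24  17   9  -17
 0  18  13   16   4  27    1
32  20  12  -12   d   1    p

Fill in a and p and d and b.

a = 42, p = 9, d = 17, b = 9

Row 2: 26 + 9 − 4 + 20 + 5 + 14 = 70, so its missing entry is 79 − 70 = 9.
Column 5: -4 + 9 + 23 + 13 + 17 + 4 = 62, so its missing entry is 79 − 62 = 17.
Row 7: 32 + 20 + 12 − 12 + 17 + 1 = 70, so its missing entry is 79 − 70 = 9.
Row 4: -5 − 2 + 24 − 3 + 13 + 10 = 37, so its missing entry is 79 − 37 = 42.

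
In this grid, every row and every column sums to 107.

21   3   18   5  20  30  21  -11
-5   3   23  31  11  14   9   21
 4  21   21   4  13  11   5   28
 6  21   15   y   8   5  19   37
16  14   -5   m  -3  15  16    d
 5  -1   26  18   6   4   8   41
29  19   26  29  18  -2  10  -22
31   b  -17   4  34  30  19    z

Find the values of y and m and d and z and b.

y = -4, m = 20, d = 34, z = -21, b = 27

Column 2: 3 + 3 + 21 + 21 + 14 − 1 + 19 = 80, so its missing entry is 107 − 80 = 27.
Row 8: 31 + 27 − 17 + 4 + 34 + 30 + 19 = 128, so its missing entry is 107 − 128 = -21.
Row 4: 6 + 21 + 15 + 8 + 5 + 19 + 37 = 111, so its missing entry is 107 − 111 = -4.
Column 4: 5 + 31 + 4 − 4 + 18 + 29 + 4 = 87, so its missing entry is 107 − 87 = 20.
Row 5: 16 + 14 − 5 + 20 − 3 + 15 + 16 = 73, so its missing entry is 107 − 73 = 34.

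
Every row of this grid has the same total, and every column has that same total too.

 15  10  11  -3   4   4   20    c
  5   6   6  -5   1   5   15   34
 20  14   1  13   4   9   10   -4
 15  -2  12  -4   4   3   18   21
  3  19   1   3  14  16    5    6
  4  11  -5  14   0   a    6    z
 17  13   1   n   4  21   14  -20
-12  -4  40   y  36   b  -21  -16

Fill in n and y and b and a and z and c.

Rows 2 and 3 both sum to 67, so that's the common total.
Row 1: 15 + 10 + 11 − 3 + 4 + 4 + 20 = 61, so its missing entry is 67 − 61 = 6.
Column 8: 6 + 34 − 4 + 21 + 6 − 20 − 16 = 27, so its missing entry is 67 − 27 = 40.
Row 6: 4 + 11 − 5 + 14 + 0 + 6 + 40 = 70, so its missing entry is 67 − 70 = -3.
Column 6: 4 + 5 + 9 + 3 + 16 − 3 + 21 = 55, so its missing entry is 67 − 55 = 12.
Row 8: -12 − 4 + 40 + 36 + 12 − 21 − 16 = 35, so its missing entry is 67 − 35 = 32.
Row 7: 17 + 13 + 1 + 4 + 21 + 14 − 20 = 50, so its missing entry is 67 − 50 = 17.

n = 17, y = 32, b = 12, a = -3, z = 40, c = 6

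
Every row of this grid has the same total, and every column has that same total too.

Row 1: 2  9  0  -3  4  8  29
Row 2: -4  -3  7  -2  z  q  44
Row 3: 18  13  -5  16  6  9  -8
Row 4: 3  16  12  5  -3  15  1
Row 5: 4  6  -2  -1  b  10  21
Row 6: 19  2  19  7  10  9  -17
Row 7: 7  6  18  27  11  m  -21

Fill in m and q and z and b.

Rows 1 and 3 both sum to 49, so that's the common total.
The known cells in row 5 total 38, leaving 49 − 38 = 11 for the blank.
The known cells in column 5 total 39, leaving 49 − 39 = 10 for the blank.
The known cells in row 7 total 48, leaving 49 − 48 = 1 for the blank.
The known cells in row 2 total 52, leaving 49 − 52 = -3 for the blank.

m = 1, q = -3, z = 10, b = 11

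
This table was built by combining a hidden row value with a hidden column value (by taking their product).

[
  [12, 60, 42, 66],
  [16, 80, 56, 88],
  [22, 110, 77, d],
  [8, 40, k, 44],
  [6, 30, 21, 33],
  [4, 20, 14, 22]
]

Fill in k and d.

Each row is a constant multiple of every other row — this is a multiplication table with the headers hidden.
Row 4 is 8/12 = 2/3 times row 1, so its entry in column 3 is 42 × 2/3 = 28.
Row 3 is 22/12 = 11/6 times row 1, so its entry in column 4 is 66 × 11/6 = 121.

k = 28, d = 121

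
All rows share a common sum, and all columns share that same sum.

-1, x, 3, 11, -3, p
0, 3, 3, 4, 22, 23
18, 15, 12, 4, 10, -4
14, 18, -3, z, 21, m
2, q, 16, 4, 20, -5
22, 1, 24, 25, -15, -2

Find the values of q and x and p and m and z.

Rows 2 and 3 both sum to 55, so that's the common total.
Column 4 has 11 + 4 + 4 + 4 + 25 = 48; the blank must be 55 − 48 = 7.
Row 5 has 2 + 16 + 4 + 20 − 5 = 37; the blank must be 55 − 37 = 18.
Column 2 has 3 + 15 + 18 + 18 + 1 = 55; the blank must be 55 − 55 = 0.
Row 1 has -1 + 0 + 3 + 11 − 3 = 10; the blank must be 55 − 10 = 45.
Row 4 has 14 + 18 − 3 + 7 + 21 = 57; the blank must be 55 − 57 = -2.

q = 18, x = 0, p = 45, m = -2, z = 7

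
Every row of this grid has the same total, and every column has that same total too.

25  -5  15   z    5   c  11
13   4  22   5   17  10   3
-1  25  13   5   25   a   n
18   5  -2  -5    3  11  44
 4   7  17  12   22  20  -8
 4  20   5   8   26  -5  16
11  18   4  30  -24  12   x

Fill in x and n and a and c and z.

x = 23, n = -15, a = 22, c = 4, z = 19

Rows 2 and 4 both sum to 74, so that's the common total.
Column 4: 5 + 5 − 5 + 12 + 8 + 30 = 55, so its missing entry is 74 − 55 = 19.
Row 1: 25 − 5 + 15 + 19 + 5 + 11 = 70, so its missing entry is 74 − 70 = 4.
Row 7: 11 + 18 + 4 + 30 − 24 + 12 = 51, so its missing entry is 74 − 51 = 23.
Column 7: 11 + 3 + 44 − 8 + 16 + 23 = 89, so its missing entry is 74 − 89 = -15.
Row 3: -1 + 25 + 13 + 5 + 25 − 15 = 52, so its missing entry is 74 − 52 = 22.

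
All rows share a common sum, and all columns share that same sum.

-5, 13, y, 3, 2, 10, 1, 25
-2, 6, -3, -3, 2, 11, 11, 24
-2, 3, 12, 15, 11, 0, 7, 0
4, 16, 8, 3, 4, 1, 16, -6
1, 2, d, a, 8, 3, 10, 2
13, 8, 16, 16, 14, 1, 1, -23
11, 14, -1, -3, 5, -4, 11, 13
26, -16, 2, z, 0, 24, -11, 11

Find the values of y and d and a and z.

Rows 2 and 3 both sum to 46, so that's the common total.
Row 1: -5 + 13 + 3 + 2 + 10 + 1 + 25 = 49, so its missing entry is 46 − 49 = -3.
Row 8: 26 − 16 + 2 + 0 + 24 − 11 + 11 = 36, so its missing entry is 46 − 36 = 10.
Column 3: -3 − 3 + 12 + 8 + 16 − 1 + 2 = 31, so its missing entry is 46 − 31 = 15.
Row 5: 1 + 2 + 15 + 8 + 3 + 10 + 2 = 41, so its missing entry is 46 − 41 = 5.

y = -3, d = 15, a = 5, z = 10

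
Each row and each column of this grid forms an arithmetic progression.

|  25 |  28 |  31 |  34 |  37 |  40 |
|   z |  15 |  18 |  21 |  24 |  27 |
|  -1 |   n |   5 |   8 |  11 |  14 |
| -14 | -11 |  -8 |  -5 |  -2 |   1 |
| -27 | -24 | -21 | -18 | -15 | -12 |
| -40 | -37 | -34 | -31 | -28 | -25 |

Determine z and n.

z = 12, n = 2

Along each row the entries change by 3 per step; down each column they change by -13.
Row 2: from 15 at column 2, stepping by 3 to column 1 gives 12.
Row 3: from -1 at column 1, stepping by 3 to column 2 gives 2.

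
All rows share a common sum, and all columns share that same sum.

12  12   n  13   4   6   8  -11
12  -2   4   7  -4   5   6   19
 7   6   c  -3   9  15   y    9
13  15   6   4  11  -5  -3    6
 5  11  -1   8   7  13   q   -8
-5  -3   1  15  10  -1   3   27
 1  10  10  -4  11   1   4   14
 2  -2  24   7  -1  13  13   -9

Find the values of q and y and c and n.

q = 12, y = 4, c = 0, n = 3

Rows 2 and 4 both sum to 47, so that's the common total.
The known cells in row 1 total 44, leaving 47 − 44 = 3 for the blank.
The known cells in row 5 total 35, leaving 47 − 35 = 12 for the blank.
The known cells in column 7 total 43, leaving 47 − 43 = 4 for the blank.
The known cells in row 3 total 47, leaving 47 − 47 = 0 for the blank.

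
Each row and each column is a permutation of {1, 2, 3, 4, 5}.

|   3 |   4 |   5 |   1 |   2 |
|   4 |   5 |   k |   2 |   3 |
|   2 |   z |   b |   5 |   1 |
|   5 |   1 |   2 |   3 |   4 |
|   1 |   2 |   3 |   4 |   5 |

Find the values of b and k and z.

For row 2, column 3: row 2 already has {2, 3, 4, 5}; that leaves 1.
For row 3, column 2: column 2 already has {1, 2, 4, 5}; that leaves 3.
At (row 3, col 3): row 3 already has {1, 2, 3, 5}, so the value is 4.

b = 4, k = 1, z = 3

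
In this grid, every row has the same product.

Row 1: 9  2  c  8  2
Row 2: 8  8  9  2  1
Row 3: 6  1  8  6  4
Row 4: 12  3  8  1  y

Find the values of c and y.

c = 4, y = 4

Rows 2 and 3 each multiply to 1152, so every row has product 1152.
Row 1: 9×2×8×2 = 288, so the missing entry is 1152 ÷ 288 = 4.
Row 4: 12×3×8×1 = 288, so the missing entry is 1152 ÷ 288 = 4.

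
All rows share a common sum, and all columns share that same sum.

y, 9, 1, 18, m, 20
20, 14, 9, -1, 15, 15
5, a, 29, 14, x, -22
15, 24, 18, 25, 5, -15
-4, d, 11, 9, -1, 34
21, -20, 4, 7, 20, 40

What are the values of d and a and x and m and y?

Rows 2 and 4 both sum to 72, so that's the common total.
Column 1 has 20 + 5 + 15 − 4 + 21 = 57; the blank must be 72 − 57 = 15.
Row 1 has 15 + 9 + 1 + 18 + 20 = 63; the blank must be 72 − 63 = 9.
Column 5 has 9 + 15 + 5 − 1 + 20 = 48; the blank must be 72 − 48 = 24.
Row 3 has 5 + 29 + 14 + 24 − 22 = 50; the blank must be 72 − 50 = 22.
Row 5 has -4 + 11 + 9 − 1 + 34 = 49; the blank must be 72 − 49 = 23.

d = 23, a = 22, x = 24, m = 9, y = 15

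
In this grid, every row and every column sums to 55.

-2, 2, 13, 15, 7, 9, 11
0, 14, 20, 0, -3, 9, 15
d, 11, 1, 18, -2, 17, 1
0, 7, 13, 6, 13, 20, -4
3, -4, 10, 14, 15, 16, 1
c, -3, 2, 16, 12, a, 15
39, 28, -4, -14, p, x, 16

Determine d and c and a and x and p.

d = 9, c = 6, a = 7, x = -23, p = 13

Row 3 has 11 + 1 + 18 − 2 + 17 + 1 = 46; the blank must be 55 − 46 = 9.
Column 5 has 7 − 3 − 2 + 13 + 15 + 12 = 42; the blank must be 55 − 42 = 13.
Row 7 has 39 + 28 − 4 − 14 + 13 + 16 = 78; the blank must be 55 − 78 = -23.
Column 6 has 9 + 9 + 17 + 20 + 16 − 23 = 48; the blank must be 55 − 48 = 7.
Row 6 has -3 + 2 + 16 + 12 + 7 + 15 = 49; the blank must be 55 − 49 = 6.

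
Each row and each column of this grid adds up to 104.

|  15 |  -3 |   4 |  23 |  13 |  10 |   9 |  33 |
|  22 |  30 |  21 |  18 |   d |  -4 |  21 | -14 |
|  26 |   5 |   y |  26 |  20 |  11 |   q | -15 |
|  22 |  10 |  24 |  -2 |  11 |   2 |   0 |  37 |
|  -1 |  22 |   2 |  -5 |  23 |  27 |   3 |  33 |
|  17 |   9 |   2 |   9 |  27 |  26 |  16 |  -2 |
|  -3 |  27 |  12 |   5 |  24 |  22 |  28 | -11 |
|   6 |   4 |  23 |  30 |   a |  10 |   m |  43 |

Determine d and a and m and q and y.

Row 2 has 22 + 30 + 21 + 18 − 4 + 21 − 14 = 94; the blank must be 104 − 94 = 10.
Column 5 has 13 + 10 + 20 + 11 + 23 + 27 + 24 = 128; the blank must be 104 − 128 = -24.
Row 8 has 6 + 4 + 23 + 30 − 24 + 10 + 43 = 92; the blank must be 104 − 92 = 12.
Column 7 has 9 + 21 + 0 + 3 + 16 + 28 + 12 = 89; the blank must be 104 − 89 = 15.
Row 3 has 26 + 5 + 26 + 20 + 11 + 15 − 15 = 88; the blank must be 104 − 88 = 16.

d = 10, a = -24, m = 12, q = 15, y = 16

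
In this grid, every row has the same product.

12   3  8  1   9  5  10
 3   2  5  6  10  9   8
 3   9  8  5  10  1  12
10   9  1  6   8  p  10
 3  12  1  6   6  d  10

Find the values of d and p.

d = 10, p = 3

Rows 1 and 3 each multiply to 129600, so every row has product 129600.
Row 5: 3×12×1×6×6×10 = 12960, so the missing entry is 129600 ÷ 12960 = 10.
Row 4: 10×9×1×6×8×10 = 43200, so the missing entry is 129600 ÷ 43200 = 3.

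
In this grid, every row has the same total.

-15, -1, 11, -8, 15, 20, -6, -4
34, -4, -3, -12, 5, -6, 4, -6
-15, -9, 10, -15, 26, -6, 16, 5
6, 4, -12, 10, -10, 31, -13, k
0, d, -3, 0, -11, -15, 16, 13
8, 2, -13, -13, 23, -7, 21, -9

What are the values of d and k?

The complete rows each total 12.
Row 5 is missing 12 − 0 = 12 (since 0 − 3 + 0 − 11 − 15 + 16 + 13 = 0).
Row 4 is missing 12 − 16 = -4 (since 6 + 4 − 12 + 10 − 10 + 31 − 13 = 16).

d = 12, k = -4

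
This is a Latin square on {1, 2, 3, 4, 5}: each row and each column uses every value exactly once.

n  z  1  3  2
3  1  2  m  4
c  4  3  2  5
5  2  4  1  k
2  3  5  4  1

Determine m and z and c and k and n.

m = 5, z = 5, c = 1, k = 3, n = 4

At (row 1, col 2): column 2 already has {1, 2, 3, 4}, so the value is 5.
At (row 4, col 5): row 4 already has {1, 2, 4, 5}, so the value is 3.
At (row 1, col 1): row 1 already has {1, 2, 3, 5}, so the value is 4.
For row 3, column 1: row 3 already has {2, 3, 4, 5}; that leaves 1.
Cell (2,4): row 2 already has {1, 2, 3, 4} → 5.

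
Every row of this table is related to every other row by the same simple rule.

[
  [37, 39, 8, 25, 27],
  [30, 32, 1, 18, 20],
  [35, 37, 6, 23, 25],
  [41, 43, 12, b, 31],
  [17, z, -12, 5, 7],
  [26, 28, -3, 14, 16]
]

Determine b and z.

The difference between any two rows is the same in every column — this is an addition table with the headers hidden.
Row 4 minus row 1 is 41 − 37 = 4, so its entry in column 4 is 25 + 4 = 29.
Row 5 minus row 1 is 17 − 37 = -20, so its entry in column 2 is 39 + (-20) = 19.

b = 29, z = 19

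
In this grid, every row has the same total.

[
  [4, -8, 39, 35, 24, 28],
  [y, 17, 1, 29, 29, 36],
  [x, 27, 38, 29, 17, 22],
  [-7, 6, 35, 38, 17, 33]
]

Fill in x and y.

x = -11, y = 10

The complete rows each total 122.
Row 3 is missing 122 − 133 = -11 (since 27 + 38 + 29 + 17 + 22 = 133).
Row 2 is missing 122 − 112 = 10 (since 17 + 1 + 29 + 29 + 36 = 112).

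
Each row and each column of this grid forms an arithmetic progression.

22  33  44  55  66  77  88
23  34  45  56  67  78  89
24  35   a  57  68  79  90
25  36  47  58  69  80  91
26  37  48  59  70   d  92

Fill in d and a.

d = 81, a = 46

Along each row the entries change by 11 per step; down each column they change by 1.
Row 5: from 26 at column 1, stepping by 11 to column 6 gives 81.
Row 3: from 24 at column 1, stepping by 11 to column 3 gives 46.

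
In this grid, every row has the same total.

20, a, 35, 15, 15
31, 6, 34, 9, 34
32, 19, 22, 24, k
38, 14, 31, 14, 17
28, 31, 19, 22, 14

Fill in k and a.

The complete rows each total 114.
Row 3 is missing 114 − 97 = 17 (since 32 + 19 + 22 + 24 = 97).
Row 1 is missing 114 − 85 = 29 (since 20 + 35 + 15 + 15 = 85).

k = 17, a = 29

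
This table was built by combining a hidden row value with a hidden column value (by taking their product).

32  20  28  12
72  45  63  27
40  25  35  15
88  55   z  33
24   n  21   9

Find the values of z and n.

z = 77, n = 15

Each row is a constant multiple of every other row — this is a multiplication table with the headers hidden.
Row 4 is 33/12 = 11/4 times row 1, so its entry in column 3 is 28 × 11/4 = 77.
Row 5 is 9/12 = 3/4 times row 1, so its entry in column 2 is 20 × 3/4 = 15.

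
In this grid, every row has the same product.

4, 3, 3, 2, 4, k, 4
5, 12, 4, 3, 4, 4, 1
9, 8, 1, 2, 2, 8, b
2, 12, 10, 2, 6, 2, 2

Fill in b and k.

Rows 2 and 4 each multiply to 11520, so every row has product 11520.
Row 3: 9×8×1×2×2×8 = 2304, so the missing entry is 11520 ÷ 2304 = 5.
Row 1: 4×3×3×2×4×4 = 1152, so the missing entry is 11520 ÷ 1152 = 10.

b = 5, k = 10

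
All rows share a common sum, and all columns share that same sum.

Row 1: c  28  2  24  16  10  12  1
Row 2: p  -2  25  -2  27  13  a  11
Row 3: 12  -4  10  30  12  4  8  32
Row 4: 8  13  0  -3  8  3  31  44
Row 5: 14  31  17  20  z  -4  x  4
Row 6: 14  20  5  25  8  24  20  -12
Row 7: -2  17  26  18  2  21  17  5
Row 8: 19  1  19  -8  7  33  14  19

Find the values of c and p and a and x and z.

c = 11, p = 28, a = 4, x = -2, z = 24

Rows 3 and 4 both sum to 104, so that's the common total.
Column 5 has 16 + 27 + 12 + 8 + 8 + 2 + 7 = 80; the blank must be 104 − 80 = 24.
Row 1 has 28 + 2 + 24 + 16 + 10 + 12 + 1 = 93; the blank must be 104 − 93 = 11.
Row 5 has 14 + 31 + 17 + 20 + 24 − 4 + 4 = 106; the blank must be 104 − 106 = -2.
Column 1 has 11 + 12 + 8 + 14 + 14 − 2 + 19 = 76; the blank must be 104 − 76 = 28.
Row 2 has 28 − 2 + 25 − 2 + 27 + 13 + 11 = 100; the blank must be 104 − 100 = 4.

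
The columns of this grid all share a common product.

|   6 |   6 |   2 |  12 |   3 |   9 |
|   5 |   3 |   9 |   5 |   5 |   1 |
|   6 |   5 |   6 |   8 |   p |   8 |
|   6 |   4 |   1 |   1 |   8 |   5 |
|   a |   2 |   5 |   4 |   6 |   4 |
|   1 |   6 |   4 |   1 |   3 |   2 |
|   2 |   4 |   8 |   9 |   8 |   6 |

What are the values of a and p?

a = 8, p = 1

Columns 3 and 6 each multiply to 17280, so every column has product 17280.
Column 1: 6×5×6×6×1×2 = 2160, so the missing entry is 17280 ÷ 2160 = 8.
Column 5: 3×5×8×6×3×8 = 17280, so the missing entry is 17280 ÷ 17280 = 1.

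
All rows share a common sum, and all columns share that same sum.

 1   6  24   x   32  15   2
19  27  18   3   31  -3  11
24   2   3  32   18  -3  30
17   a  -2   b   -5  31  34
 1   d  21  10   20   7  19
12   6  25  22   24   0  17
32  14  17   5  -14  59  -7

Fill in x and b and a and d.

x = 26, b = 8, a = 23, d = 28

Rows 2 and 3 both sum to 106, so that's the common total.
Row 1 has 1 + 6 + 24 + 32 + 15 + 2 = 80; the blank must be 106 − 80 = 26.
Row 5 has 1 + 21 + 10 + 20 + 7 + 19 = 78; the blank must be 106 − 78 = 28.
Column 2 has 6 + 27 + 2 + 28 + 6 + 14 = 83; the blank must be 106 − 83 = 23.
Row 4 has 17 + 23 − 2 − 5 + 31 + 34 = 98; the blank must be 106 − 98 = 8.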